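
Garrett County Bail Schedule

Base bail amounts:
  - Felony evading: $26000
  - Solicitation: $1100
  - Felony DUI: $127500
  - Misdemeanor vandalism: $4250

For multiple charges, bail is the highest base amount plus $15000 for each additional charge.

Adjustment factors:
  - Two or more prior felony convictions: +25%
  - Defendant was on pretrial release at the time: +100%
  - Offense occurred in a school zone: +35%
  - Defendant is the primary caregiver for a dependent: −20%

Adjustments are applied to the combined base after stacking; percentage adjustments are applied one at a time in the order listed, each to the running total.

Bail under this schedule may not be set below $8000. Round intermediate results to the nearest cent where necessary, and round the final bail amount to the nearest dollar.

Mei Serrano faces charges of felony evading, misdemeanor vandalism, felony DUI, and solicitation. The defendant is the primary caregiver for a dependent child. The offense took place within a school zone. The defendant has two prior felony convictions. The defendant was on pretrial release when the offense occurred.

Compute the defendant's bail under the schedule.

Base amounts from the schedule: felony evading $26000; misdemeanor vandalism $4250; felony DUI $127500; solicitation $1100.
Stacking rule: highest base plus $15000 per additional charge. Highest is felony DUI at $127500; 3 additional charges → +$45000. Combined base = $172500.
Two or more prior felony convictions (+25%): $172500 × 1.25 = $215625.
Defendant was on pretrial release at the time (+100%): $215625 × 2 = $431250.
Offense occurred in a school zone (+35%): $431250 × 1.35 = $582187.50.
Defendant is the primary caregiver for a dependent (−20%): $582187.50 × 0.8 = $465750.
$465750 is at or above the $8000 minimum.

$465750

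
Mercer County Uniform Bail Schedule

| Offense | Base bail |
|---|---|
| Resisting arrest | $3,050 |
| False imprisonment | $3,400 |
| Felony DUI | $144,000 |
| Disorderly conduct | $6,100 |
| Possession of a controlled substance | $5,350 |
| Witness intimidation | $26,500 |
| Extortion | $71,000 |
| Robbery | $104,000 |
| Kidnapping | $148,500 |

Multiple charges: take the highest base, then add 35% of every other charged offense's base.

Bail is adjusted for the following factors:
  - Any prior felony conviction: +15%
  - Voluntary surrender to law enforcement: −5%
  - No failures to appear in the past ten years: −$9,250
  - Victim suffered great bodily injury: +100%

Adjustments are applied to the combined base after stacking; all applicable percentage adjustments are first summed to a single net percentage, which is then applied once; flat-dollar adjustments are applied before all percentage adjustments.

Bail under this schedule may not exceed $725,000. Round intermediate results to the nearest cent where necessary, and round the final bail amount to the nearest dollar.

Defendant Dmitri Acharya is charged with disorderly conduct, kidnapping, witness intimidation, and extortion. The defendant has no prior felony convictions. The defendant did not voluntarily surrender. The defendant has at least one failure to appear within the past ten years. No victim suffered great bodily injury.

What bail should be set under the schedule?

$184,760

Base amounts from the schedule: disorderly conduct $6,100; kidnapping $148,500; witness intimidation $26,500; extortion $71,000.
Stacking rule: highest base plus 35% of each additional charge. Highest is kidnapping at $148,500. Additional: $6,100 × 35% = $2,135; $26,500 × 35% = $9,275; $71,000 × 35% = $24,850. Combined base = $148,500 + $36,260 = $184,760.
No adjustment factors apply to this defendant.
$184,760 is within the $725,000 maximum.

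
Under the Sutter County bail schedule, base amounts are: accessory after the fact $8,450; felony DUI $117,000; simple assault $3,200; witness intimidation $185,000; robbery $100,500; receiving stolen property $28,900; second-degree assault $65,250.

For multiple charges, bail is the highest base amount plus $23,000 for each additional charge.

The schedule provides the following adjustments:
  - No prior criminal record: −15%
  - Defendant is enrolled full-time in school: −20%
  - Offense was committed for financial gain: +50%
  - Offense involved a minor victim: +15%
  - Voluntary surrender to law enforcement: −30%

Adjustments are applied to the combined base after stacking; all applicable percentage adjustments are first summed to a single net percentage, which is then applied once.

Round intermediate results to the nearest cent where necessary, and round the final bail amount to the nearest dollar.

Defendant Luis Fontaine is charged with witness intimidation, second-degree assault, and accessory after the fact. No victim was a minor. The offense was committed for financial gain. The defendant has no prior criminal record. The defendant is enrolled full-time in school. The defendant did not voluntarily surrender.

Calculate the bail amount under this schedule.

Base amounts from the schedule: witness intimidation $185,000; second-degree assault $65,250; accessory after the fact $8,450.
Stacking rule: highest base plus $23,000 per additional charge. Highest is witness intimidation at $185,000; 2 additional charges → +$46,000. Combined base = $231,000.
Net percentage adjustment: −15% −20% +50% = +15%. $231,000 × 1.15 = $265,650.

$265,650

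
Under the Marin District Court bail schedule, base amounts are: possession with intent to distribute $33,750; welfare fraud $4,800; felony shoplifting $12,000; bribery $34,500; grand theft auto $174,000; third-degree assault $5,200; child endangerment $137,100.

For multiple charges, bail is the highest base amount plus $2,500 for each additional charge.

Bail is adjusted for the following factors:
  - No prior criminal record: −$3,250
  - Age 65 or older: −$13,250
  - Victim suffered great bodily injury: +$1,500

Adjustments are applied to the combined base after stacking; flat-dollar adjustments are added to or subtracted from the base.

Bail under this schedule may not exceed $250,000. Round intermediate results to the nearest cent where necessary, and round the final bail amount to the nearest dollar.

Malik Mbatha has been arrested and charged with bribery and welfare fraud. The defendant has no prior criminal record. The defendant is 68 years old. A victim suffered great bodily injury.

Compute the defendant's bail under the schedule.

Base amounts from the schedule: bribery $34,500; welfare fraud $4,800.
Stacking rule: highest base plus $2,500 per additional charge. Highest is bribery at $34,500; 1 additional charge → +$2,500. Combined base = $37,000.
No prior criminal record (−$3,250 flat): $37,000 − $3,250 = $33,750.
Age 65 or older (−$13,250 flat): $33,750 − $13,250 = $20,500.
Victim suffered great bodily injury (+$1,500 flat): $20,500 + $1,500 = $22,000.
$22,000 is within the $250,000 maximum.

$22,000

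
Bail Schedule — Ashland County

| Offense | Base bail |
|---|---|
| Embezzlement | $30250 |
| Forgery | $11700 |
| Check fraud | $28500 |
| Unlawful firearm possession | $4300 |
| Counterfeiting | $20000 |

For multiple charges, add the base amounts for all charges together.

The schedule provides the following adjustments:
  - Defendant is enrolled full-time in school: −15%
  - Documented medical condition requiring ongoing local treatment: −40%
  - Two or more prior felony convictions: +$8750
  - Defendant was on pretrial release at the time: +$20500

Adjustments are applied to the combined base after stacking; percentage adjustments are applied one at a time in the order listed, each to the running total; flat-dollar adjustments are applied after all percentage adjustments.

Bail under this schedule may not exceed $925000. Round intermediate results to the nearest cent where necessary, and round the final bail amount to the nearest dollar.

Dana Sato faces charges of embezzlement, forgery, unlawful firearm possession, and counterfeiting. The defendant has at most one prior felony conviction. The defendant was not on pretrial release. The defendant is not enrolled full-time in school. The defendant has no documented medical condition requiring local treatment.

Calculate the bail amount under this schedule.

$66250

Base amounts from the schedule: embezzlement $30250; forgery $11700; unlawful firearm possession $4300; counterfeiting $20000.
Stacking rule: sum of all bases. $30250 + $11700 + $4300 + $20000 = $66250.
No adjustment factors apply to this defendant.
$66250 is within the $925000 maximum.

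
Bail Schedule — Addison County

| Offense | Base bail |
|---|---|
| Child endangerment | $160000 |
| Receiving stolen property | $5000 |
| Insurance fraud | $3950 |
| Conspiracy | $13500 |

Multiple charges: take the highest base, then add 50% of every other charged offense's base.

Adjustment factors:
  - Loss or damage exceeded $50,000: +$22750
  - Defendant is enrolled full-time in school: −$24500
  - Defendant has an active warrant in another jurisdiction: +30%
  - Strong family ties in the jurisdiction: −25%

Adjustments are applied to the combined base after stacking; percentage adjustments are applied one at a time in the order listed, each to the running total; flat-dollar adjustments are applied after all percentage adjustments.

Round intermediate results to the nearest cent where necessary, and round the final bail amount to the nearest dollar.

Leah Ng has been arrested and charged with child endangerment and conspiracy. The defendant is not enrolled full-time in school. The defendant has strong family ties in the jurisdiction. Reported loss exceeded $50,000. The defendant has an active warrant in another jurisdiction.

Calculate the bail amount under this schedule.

Base amounts from the schedule: child endangerment $160000; conspiracy $13500.
Stacking rule: highest base plus 50% of each additional charge. Highest is child endangerment at $160000. Additional: $13500 × 50% = $6750. Combined base = $160000 + $6750 = $166750.
Defendant has an active warrant in another jurisdiction (+30%): $166750 × 1.3 = $216775.
Strong family ties in the jurisdiction (−25%): $216775 × 0.75 = $162581.25.
Loss or damage exceeded $50,000 (+$22750 flat): $162581.25 + $22750 = $185331.25.
Rounded to the nearest dollar: $185331.

$185331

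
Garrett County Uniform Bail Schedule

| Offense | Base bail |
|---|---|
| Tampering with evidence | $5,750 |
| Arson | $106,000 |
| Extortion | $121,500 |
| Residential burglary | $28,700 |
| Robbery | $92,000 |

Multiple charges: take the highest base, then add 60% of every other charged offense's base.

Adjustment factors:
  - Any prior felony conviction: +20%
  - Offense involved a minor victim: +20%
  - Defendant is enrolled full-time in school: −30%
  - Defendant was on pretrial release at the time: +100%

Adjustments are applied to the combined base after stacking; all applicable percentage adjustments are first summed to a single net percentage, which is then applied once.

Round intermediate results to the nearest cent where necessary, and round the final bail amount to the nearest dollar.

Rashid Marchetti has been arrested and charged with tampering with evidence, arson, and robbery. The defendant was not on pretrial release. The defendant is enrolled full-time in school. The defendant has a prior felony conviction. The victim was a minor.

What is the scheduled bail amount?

Base amounts from the schedule: tampering with evidence $5,750; arson $106,000; robbery $92,000.
Stacking rule: highest base plus 60% of each additional charge. Highest is arson at $106,000. Additional: $5,750 × 60% = $3,450; $92,000 × 60% = $55,200. Combined base = $106,000 + $58,650 = $164,650.
Net percentage adjustment: +20% +20% −30% = +10%. $164,650 × 1.1 = $181,115.

$181,115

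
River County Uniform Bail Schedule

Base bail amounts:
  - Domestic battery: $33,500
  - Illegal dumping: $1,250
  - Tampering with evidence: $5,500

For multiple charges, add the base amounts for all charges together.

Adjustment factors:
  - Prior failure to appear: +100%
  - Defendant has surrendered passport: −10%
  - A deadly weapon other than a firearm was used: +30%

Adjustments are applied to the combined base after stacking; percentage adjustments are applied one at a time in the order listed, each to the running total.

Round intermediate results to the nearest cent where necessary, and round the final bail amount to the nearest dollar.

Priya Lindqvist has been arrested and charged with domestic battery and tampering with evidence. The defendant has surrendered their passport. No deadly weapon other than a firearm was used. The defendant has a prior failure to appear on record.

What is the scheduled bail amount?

$70,200

Base amounts from the schedule: domestic battery $33,500; tampering with evidence $5,500.
Stacking rule: sum of all bases. $33,500 + $5,500 = $39,000.
Prior failure to appear (+100%): $39,000 × 2 = $78,000.
Defendant has surrendered passport (−10%): $78,000 × 0.9 = $70,200.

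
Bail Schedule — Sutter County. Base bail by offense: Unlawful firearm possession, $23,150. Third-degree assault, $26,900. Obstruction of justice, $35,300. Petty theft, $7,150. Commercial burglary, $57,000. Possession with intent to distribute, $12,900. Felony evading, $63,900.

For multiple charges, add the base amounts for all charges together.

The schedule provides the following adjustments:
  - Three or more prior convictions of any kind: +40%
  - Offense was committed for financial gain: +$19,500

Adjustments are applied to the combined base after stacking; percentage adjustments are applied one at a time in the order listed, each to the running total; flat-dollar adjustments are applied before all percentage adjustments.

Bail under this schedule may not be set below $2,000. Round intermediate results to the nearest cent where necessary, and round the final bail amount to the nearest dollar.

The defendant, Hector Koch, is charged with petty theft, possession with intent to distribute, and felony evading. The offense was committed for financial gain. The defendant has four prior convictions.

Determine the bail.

$144,830

Base amounts from the schedule: petty theft $7,150; possession with intent to distribute $12,900; felony evading $63,900.
Stacking rule: sum of all bases. $7,150 + $12,900 + $63,900 = $83,950.
Offense was committed for financial gain (+$19,500 flat): $83,950 + $19,500 = $103,450.
Three or more prior convictions of any kind (+40%): $103,450 × 1.4 = $144,830.
$144,830 is at or above the $2,000 minimum.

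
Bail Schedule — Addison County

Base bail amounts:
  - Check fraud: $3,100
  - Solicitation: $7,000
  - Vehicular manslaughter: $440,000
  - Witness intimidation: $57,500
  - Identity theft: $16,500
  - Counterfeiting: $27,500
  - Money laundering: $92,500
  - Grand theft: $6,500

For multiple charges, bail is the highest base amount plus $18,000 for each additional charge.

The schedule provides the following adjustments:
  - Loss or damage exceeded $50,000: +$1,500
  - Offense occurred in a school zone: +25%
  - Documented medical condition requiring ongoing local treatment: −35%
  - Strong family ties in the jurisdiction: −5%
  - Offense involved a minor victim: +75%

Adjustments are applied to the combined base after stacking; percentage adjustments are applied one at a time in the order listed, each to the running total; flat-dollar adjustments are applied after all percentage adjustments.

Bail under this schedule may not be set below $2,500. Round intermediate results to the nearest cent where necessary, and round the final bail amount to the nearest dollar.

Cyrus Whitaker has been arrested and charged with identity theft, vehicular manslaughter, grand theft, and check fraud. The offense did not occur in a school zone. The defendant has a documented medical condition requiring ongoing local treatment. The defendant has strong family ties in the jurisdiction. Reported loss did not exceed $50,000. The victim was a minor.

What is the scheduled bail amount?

Base amounts from the schedule: identity theft $16,500; vehicular manslaughter $440,000; grand theft $6,500; check fraud $3,100.
Stacking rule: highest base plus $18,000 per additional charge. Highest is vehicular manslaughter at $440,000; 3 additional charges → +$54,000. Combined base = $494,000.
Documented medical condition requiring ongoing local treatment (−35%): $494,000 × 0.65 = $321,100.
Strong family ties in the jurisdiction (−5%): $321,100 × 0.95 = $305,045.
Offense involved a minor victim (+75%): $305,045 × 1.75 = $533,828.75.
$533,828.75 is at or above the $2,500 minimum.
Rounded to the nearest dollar: $533,829.

$533,829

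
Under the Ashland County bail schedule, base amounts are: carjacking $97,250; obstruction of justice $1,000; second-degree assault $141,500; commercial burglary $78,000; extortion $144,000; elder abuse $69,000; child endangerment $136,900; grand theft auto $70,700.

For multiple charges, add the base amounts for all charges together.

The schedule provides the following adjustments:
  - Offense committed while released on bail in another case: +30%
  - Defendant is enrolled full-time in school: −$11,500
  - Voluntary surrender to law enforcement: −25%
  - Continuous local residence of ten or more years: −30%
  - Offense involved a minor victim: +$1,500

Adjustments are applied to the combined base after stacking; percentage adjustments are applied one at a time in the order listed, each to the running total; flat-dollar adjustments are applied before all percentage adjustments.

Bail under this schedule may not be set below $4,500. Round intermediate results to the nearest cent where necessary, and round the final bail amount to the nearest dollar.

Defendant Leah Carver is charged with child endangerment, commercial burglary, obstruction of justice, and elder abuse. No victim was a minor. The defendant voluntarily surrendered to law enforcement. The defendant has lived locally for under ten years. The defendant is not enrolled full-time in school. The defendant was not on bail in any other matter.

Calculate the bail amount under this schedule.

Base amounts from the schedule: child endangerment $136,900; commercial burglary $78,000; obstruction of justice $1,000; elder abuse $69,000.
Stacking rule: sum of all bases. $136,900 + $78,000 + $1,000 + $69,000 = $284,900.
Voluntary surrender to law enforcement (−25%): $284,900 × 0.75 = $213,675.
$213,675 is at or above the $4,500 minimum.

$213,675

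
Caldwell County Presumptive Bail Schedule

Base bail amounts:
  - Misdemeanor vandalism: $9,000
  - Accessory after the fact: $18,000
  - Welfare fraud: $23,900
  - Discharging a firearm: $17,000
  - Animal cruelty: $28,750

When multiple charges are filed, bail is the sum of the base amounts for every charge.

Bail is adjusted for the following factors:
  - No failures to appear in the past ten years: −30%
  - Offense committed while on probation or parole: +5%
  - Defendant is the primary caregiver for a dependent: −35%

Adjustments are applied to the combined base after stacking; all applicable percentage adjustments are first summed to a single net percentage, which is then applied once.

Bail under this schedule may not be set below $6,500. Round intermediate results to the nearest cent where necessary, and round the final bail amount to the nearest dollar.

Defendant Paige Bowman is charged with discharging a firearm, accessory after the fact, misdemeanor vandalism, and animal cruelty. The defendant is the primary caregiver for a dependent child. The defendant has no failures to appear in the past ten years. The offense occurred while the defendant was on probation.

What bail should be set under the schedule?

$29,100

Base amounts from the schedule: discharging a firearm $17,000; accessory after the fact $18,000; misdemeanor vandalism $9,000; animal cruelty $28,750.
Stacking rule: sum of all bases. $17,000 + $18,000 + $9,000 + $28,750 = $72,750.
Net percentage adjustment: −30% +5% −35% = −60%. $72,750 × 0.4 = $29,100.
$29,100 is at or above the $6,500 minimum.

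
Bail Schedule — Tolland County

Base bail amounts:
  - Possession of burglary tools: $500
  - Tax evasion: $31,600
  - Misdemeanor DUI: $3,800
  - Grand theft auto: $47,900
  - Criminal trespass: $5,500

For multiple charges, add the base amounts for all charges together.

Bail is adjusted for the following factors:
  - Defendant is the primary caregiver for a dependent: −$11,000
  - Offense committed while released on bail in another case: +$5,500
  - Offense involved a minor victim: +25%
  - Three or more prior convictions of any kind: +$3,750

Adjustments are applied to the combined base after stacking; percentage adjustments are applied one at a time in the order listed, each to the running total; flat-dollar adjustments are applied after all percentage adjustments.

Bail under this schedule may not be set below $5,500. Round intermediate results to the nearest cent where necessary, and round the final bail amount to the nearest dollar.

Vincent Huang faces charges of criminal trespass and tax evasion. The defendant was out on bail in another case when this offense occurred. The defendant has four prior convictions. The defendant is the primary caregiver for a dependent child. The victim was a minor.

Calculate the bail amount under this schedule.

$44,625

Base amounts from the schedule: criminal trespass $5,500; tax evasion $31,600.
Stacking rule: sum of all bases. $5,500 + $31,600 = $37,100.
Offense involved a minor victim (+25%): $37,100 × 1.25 = $46,375.
Defendant is the primary caregiver for a dependent (−$11,000 flat): $46,375 − $11,000 = $35,375.
Offense committed while released on bail in another case (+$5,500 flat): $35,375 + $5,500 = $40,875.
Three or more prior convictions of any kind (+$3,750 flat): $40,875 + $3,750 = $44,625.
$44,625 is at or above the $5,500 minimum.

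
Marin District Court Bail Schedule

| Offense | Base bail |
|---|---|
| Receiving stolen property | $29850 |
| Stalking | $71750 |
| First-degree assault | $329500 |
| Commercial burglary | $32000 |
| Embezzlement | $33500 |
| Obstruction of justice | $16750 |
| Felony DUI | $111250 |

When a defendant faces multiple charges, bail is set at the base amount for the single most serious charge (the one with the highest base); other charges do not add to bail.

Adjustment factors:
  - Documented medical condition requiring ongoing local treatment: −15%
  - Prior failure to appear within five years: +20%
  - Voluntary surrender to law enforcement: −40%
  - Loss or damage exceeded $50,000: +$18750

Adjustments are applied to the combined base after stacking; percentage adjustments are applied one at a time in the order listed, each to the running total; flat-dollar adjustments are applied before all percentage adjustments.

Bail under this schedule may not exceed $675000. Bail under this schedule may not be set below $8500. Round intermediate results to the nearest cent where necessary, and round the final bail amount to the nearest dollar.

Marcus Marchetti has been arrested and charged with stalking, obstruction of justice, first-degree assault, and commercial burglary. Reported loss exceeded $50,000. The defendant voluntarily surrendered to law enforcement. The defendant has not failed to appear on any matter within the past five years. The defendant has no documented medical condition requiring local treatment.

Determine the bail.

Base amounts from the schedule: stalking $71750; obstruction of justice $16750; first-degree assault $329500; commercial burglary $32000.
Stacking rule: use the highest base only. Highest is first-degree assault at $329500. Combined base = $329500.
Loss or damage exceeded $50,000 (+$18750 flat): $329500 + $18750 = $348250.
Voluntary surrender to law enforcement (−40%): $348250 × 0.6 = $208950.
$208950 is within the $675000 maximum.
$208950 is at or above the $8500 minimum.

$208950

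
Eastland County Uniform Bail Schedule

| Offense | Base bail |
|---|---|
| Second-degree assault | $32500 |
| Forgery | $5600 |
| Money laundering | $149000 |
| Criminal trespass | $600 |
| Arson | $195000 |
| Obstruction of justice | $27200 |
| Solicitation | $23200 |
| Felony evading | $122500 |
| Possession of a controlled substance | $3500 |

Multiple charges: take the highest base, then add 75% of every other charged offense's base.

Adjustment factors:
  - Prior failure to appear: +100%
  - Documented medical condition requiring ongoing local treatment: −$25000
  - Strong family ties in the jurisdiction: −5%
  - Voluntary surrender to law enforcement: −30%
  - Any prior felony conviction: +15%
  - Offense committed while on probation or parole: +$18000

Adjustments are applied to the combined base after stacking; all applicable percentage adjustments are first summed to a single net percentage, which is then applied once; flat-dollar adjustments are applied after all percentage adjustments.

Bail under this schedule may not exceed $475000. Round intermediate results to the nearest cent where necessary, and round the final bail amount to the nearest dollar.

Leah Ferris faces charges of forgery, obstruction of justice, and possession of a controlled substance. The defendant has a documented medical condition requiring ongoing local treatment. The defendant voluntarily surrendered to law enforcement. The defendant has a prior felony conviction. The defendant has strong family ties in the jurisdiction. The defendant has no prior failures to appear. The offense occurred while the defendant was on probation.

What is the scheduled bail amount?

Base amounts from the schedule: forgery $5600; obstruction of justice $27200; possession of a controlled substance $3500.
Stacking rule: highest base plus 75% of each additional charge. Highest is obstruction of justice at $27200. Additional: $5600 × 75% = $4200; $3500 × 75% = $2625. Combined base = $27200 + $6825 = $34025.
Net percentage adjustment: −5% −30% +15% = −20%. $34025 × 0.8 = $27220.
Documented medical condition requiring ongoing local treatment (−$25000 flat): $27220 − $25000 = $2220.
Offense committed while on probation or parole (+$18000 flat): $2220 + $18000 = $20220.
$20220 is within the $475000 maximum.

$20220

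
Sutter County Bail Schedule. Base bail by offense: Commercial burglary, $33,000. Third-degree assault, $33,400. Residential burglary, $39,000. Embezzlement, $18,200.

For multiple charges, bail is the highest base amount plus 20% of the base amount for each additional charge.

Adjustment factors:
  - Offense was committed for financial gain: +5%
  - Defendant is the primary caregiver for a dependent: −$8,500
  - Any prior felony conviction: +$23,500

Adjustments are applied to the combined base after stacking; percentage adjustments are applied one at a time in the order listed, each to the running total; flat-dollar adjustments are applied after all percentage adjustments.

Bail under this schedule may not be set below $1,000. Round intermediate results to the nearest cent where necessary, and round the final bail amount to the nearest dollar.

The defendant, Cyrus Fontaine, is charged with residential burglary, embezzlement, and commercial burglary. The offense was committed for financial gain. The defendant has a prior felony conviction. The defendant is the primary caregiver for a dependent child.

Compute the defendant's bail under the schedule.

Base amounts from the schedule: residential burglary $39,000; embezzlement $18,200; commercial burglary $33,000.
Stacking rule: highest base plus 20% of each additional charge. Highest is residential burglary at $39,000. Additional: $18,200 × 20% = $3,640; $33,000 × 20% = $6,600. Combined base = $39,000 + $10,240 = $49,240.
Offense was committed for financial gain (+5%): $49,240 × 1.05 = $51,702.
Defendant is the primary caregiver for a dependent (−$8,500 flat): $51,702 − $8,500 = $43,202.
Any prior felony conviction (+$23,500 flat): $43,202 + $23,500 = $66,702.
$66,702 is at or above the $1,000 minimum.

$66,702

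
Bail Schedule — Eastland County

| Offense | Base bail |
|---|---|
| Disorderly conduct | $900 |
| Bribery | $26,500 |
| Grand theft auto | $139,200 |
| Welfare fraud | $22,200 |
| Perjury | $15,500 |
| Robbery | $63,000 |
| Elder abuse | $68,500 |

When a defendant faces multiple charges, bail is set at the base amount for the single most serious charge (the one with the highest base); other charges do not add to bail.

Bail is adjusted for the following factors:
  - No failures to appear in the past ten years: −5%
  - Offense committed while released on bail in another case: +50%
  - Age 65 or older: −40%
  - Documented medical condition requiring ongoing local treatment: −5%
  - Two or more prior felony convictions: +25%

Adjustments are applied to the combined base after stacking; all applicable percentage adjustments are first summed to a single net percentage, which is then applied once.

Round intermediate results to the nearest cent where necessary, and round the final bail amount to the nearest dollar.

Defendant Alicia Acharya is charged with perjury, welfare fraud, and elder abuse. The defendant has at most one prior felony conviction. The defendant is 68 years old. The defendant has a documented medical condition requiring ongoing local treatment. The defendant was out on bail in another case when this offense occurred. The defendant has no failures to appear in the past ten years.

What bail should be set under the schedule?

Base amounts from the schedule: perjury $15,500; welfare fraud $22,200; elder abuse $68,500.
Stacking rule: use the highest base only. Highest is elder abuse at $68,500. Combined base = $68,500.
Net percentage adjustment: −5% +50% −40% −5% = +0%. $68,500 × 1 = $68,500.

$68,500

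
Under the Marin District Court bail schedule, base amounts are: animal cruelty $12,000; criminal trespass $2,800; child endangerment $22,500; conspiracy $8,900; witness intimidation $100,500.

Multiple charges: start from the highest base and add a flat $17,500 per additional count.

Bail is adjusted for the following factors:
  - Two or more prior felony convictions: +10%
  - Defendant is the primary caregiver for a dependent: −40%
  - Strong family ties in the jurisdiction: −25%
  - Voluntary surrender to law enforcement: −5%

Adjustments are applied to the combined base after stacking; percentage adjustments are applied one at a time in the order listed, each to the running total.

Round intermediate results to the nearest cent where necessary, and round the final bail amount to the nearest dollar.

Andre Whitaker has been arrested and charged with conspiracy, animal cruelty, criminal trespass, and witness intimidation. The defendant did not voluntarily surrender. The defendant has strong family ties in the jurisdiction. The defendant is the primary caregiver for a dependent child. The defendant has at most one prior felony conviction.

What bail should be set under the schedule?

Base amounts from the schedule: conspiracy $8,900; animal cruelty $12,000; criminal trespass $2,800; witness intimidation $100,500.
Stacking rule: highest base plus $17,500 per additional charge. Highest is witness intimidation at $100,500; 3 additional charges → +$52,500. Combined base = $153,000.
Defendant is the primary caregiver for a dependent (−40%): $153,000 × 0.6 = $91,800.
Strong family ties in the jurisdiction (−25%): $91,800 × 0.75 = $68,850.

$68,850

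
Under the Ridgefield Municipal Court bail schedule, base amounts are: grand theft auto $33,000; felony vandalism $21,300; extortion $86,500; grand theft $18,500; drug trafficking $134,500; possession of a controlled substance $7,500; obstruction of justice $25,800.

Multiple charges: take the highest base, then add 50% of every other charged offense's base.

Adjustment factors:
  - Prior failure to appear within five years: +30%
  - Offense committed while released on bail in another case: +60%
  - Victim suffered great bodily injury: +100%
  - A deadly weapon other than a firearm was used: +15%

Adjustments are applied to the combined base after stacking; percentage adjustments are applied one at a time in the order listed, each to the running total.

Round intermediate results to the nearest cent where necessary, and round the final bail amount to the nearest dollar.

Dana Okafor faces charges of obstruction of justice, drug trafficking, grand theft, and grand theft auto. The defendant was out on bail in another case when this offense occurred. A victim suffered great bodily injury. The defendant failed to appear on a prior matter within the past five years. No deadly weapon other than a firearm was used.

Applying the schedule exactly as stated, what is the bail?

Base amounts from the schedule: obstruction of justice $25,800; drug trafficking $134,500; grand theft $18,500; grand theft auto $33,000.
Stacking rule: highest base plus 50% of each additional charge. Highest is drug trafficking at $134,500. Additional: $25,800 × 50% = $12,900; $18,500 × 50% = $9,250; $33,000 × 50% = $16,500. Combined base = $134,500 + $38,650 = $173,150.
Prior failure to appear within five years (+30%): $173,150 × 1.3 = $225,095.
Offense committed while released on bail in another case (+60%): $225,095 × 1.6 = $360,152.
Victim suffered great bodily injury (+100%): $360,152 × 2 = $720,304.

$720,304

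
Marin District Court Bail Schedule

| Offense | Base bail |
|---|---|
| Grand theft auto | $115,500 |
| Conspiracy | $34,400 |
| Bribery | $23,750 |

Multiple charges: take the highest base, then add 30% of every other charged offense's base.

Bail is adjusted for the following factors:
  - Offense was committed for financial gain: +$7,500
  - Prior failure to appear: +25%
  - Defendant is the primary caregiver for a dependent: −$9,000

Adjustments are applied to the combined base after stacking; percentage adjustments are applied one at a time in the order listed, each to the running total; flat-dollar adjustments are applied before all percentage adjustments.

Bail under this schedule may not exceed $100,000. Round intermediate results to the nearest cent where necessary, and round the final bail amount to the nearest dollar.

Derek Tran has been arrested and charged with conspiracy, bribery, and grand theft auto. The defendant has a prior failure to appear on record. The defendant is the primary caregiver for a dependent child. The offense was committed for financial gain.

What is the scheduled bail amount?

Base amounts from the schedule: conspiracy $34,400; bribery $23,750; grand theft auto $115,500.
Stacking rule: highest base plus 30% of each additional charge. Highest is grand theft auto at $115,500. Additional: $34,400 × 30% = $10,320; $23,750 × 30% = $7,125. Combined base = $115,500 + $17,445 = $132,945.
Offense was committed for financial gain (+$7,500 flat): $132,945 + $7,500 = $140,445.
Defendant is the primary caregiver for a dependent (−$9,000 flat): $140,445 − $9,000 = $131,445.
Prior failure to appear (+25%): $131,445 × 1.25 = $164,306.25.
Result $164,306.25 exceeds the maximum of $100,000; bail is capped at $100,000.

$100,000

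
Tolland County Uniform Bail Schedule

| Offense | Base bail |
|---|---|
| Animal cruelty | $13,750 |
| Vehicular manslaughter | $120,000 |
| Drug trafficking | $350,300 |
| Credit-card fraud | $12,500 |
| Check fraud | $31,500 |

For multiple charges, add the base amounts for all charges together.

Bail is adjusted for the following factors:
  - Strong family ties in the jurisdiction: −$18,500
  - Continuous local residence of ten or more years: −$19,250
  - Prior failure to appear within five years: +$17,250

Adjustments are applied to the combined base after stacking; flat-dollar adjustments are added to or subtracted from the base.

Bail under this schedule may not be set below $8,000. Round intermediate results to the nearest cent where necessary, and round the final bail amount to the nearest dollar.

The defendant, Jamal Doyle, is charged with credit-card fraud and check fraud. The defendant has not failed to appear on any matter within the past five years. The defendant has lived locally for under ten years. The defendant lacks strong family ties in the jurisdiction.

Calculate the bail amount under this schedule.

$44,000

Base amounts from the schedule: credit-card fraud $12,500; check fraud $31,500.
Stacking rule: sum of all bases. $12,500 + $31,500 = $44,000.
No adjustment factors apply to this defendant.
$44,000 is at or above the $8,000 minimum.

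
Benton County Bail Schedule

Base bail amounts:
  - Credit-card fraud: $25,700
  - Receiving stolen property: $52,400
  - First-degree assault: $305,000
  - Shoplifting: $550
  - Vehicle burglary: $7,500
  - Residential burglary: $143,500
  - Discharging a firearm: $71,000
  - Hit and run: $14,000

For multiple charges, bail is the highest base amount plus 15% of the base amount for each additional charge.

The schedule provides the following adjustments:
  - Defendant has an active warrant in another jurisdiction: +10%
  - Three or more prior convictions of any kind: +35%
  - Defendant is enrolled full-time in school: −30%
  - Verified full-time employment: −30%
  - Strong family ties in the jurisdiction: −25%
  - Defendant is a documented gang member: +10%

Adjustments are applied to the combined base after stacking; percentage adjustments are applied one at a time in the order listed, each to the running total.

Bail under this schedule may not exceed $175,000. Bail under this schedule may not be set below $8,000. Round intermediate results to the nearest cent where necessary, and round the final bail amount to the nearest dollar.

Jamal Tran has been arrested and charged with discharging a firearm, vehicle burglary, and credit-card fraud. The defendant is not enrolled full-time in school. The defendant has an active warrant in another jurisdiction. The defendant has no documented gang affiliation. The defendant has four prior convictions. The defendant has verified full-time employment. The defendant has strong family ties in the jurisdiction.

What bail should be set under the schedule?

$59,236

Base amounts from the schedule: discharging a firearm $71,000; vehicle burglary $7,500; credit-card fraud $25,700.
Stacking rule: highest base plus 15% of each additional charge. Highest is discharging a firearm at $71,000. Additional: $7,500 × 15% = $1,125; $25,700 × 15% = $3,855. Combined base = $71,000 + $4,980 = $75,980.
Defendant has an active warrant in another jurisdiction (+10%): $75,980 × 1.1 = $83,578.
Three or more prior convictions of any kind (+35%): $83,578 × 1.35 = $112,830.30.
Verified full-time employment (−30%): $112,830.30 × 0.7 = $78,981.21.
Strong family ties in the jurisdiction (−25%): $78,981.21 × 0.75 = $59,235.91.
$59,235.91 is within the $175,000 maximum.
$59,235.91 is at or above the $8,000 minimum.
Rounded to the nearest dollar: $59,236.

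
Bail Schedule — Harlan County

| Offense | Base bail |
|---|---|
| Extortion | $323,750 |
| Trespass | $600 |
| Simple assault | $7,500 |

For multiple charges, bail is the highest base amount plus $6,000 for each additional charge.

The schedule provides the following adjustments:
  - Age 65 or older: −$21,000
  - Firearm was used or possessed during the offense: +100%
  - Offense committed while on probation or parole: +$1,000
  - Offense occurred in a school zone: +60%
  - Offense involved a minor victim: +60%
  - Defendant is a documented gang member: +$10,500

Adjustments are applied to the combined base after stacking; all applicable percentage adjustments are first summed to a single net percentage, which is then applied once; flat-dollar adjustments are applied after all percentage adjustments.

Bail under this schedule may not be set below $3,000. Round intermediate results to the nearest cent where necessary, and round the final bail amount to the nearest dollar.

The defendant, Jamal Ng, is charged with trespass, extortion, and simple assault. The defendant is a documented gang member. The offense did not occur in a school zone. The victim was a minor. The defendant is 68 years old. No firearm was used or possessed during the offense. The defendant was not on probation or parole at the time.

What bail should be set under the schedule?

Base amounts from the schedule: trespass $600; extortion $323,750; simple assault $7,500.
Stacking rule: highest base plus $6,000 per additional charge. Highest is extortion at $323,750; 2 additional charges → +$12,000. Combined base = $335,750.
Offense involved a minor victim (+60%): $335,750 × 1.6 = $537,200.
Age 65 or older (−$21,000 flat): $537,200 − $21,000 = $516,200.
Defendant is a documented gang member (+$10,500 flat): $516,200 + $10,500 = $526,700.
$526,700 is at or above the $3,000 minimum.

$526,700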